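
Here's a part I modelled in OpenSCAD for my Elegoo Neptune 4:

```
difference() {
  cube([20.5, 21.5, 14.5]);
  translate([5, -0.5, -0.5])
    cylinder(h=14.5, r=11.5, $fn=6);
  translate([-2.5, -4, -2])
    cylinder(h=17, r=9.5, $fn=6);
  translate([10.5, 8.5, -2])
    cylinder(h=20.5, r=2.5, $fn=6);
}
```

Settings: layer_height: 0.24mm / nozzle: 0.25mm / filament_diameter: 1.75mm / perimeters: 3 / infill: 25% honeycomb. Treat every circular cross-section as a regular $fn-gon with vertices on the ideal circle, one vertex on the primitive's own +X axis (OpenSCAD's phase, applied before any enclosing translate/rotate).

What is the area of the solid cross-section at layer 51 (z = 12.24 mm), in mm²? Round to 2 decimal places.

At z = 12.24 mm: the 20.5×21.5 cube contributes its full rectangle (area 440.75 mm²); the cylinder at (5, -0.5): section is a regular 6-gon, circumradius r=11.5 (area = (6/2)·11.500²·sin(360°/6) = 343.60 mm²); the cylinder at (-2.5, -4): section is a regular 6-gon, circumradius r=9.5 (area = (6/2)·9.500²·sin(360°/6) = 234.48 mm²); the r=2.5 cylinder at (10.5, 8.5) gives a regular 6-gon of circumradius 2.5 (constant along its height) (area = (6/2)·2.500²·sin(360°/6) = 16.24 mm²); After the difference (first − rest): starting from the 20.5×21.5 cube (440.75 mm²), the r=11.5 cylinder at (5, -0.5) partially overlaps it — only the 127.52 mm² overlap (of its 343.60 mm²) is removed, clipping the outline; the r=9.5 cylinder at (-2.5, -4) misses the remaining region (no effect); the r=2.5 cylinder at (10.5, 8.5) partially overlaps it — only the 6.73 mm² overlap (of its 16.24 mm²) is removed, clipping the outline — area = 306.51 mm². Overall, the cross-section is a single solid region. Net area = 306.51 mm².

306.51 mm²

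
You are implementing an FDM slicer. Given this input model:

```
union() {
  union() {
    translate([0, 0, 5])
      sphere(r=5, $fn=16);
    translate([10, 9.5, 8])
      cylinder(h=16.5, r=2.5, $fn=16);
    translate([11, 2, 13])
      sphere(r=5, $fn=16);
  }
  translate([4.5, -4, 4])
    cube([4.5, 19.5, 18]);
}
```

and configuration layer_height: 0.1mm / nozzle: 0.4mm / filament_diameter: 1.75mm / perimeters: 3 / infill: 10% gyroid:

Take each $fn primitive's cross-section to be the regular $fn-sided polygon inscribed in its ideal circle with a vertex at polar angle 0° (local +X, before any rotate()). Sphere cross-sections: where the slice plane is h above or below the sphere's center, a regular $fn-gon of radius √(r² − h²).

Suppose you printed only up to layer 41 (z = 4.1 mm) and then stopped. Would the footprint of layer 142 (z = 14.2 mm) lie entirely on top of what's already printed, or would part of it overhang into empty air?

Compare the two slices. At z = 4.1: the r=5 sphere contributes a regular 16-gon of circumradius √(5²−0.9²) = 4.918 (area = (16/2)·4.918²·sin(360°/16) = 74.06 mm²); the cylinder at (10, 9.5) is absent (z outside [8, 24.5]); the sphere at (11, 2) is absent (|z−center|=8.900 > r=5); Combining (union): only the r=5 sphere is present, so the union is just that shape — area = 74.06 mm²; the cube at (4.5, -4) (footprint 4.5×19.5) is included at this height (area 87.75 mm²); Combining (union): the regions partially overlap — summed areas 161.81 mm² minus the doubly-counted overlap 0.87 mm² gives 160.93 mm² — area = 160.93 mm². At z = 14.2: the sphere does not reach this height (|z−center|=9.200 > r=5); the cylinder at (10, 9.5): section is a regular 16-gon, circumradius r=2.5 (area = (16/2)·2.500²·sin(360°/16) = 19.13 mm²); the sphere at (11, 2): section is a regular 16-gon, circumradius = √(r²−h²) = √(5²−1.2²) = 4.854 (area = (16/2)·4.854²·sin(360°/16) = 72.13 mm²); Taking the union: the 2 present regions are separate (no shared area or edge), so areas and boundary lengths simply add and each stays a separate island — area = 91.26 mm²; the cube at (4.5, -4) is present — its section is the full 4.5×19.5 rectangle (area 87.75 mm²); Combining (union): the regions partially overlap — summed areas 179.01 mm² minus the doubly-counted overlap 22.22 mm² gives 156.79 mm² — area = 156.79 mm². Checking containment: at z = 14.2 the cross-section extends beyond the z = 4.1 cross-section by about 69.04 mm².

part overhangs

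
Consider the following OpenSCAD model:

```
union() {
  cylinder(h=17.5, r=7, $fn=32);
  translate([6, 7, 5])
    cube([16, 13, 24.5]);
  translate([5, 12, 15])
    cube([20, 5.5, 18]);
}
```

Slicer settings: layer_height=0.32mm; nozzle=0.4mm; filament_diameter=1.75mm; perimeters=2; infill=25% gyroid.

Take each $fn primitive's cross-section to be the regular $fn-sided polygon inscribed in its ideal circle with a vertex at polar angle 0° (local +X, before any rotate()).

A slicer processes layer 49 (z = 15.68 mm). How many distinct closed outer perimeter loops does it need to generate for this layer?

2

At z = 15.68 mm: the r=7 cylinder gives a regular 32-gon of circumradius 7 (constant along its height); the cube at (6, 7) (footprint 16×13) is included at this height; the cube at (5, 12) (footprint 20×5.5) is included at this height; Merging all regions: the regions partially overlap (shared area 88.00 mm²), so overlapping operands fuse into one piece — 2 connected regions. The result has 2 disconnected regions.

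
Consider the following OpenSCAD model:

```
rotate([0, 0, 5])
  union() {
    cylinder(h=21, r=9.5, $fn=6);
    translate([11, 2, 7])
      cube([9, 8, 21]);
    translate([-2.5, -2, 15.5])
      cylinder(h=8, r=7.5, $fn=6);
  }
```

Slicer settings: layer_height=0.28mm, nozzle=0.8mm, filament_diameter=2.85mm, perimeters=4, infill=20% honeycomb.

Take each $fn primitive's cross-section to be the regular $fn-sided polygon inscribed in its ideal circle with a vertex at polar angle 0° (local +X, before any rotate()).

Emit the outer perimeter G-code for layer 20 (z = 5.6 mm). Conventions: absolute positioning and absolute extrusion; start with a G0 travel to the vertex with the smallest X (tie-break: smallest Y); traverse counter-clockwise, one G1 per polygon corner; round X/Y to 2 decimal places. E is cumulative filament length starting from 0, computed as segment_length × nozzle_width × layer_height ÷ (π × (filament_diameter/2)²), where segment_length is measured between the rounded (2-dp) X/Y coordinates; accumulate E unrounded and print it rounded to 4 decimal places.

G0 X-9.46 Y-0.83 Z5.60
G1 X-4.01 Y-8.61 E0.3335
G1 X5.45 Y-7.78 E0.6670
G1 X9.46 Y0.83 E1.0005
G1 X4.01 Y8.61 E1.3340
G1 X-5.45 Y7.78 E1.6675
G1 X-9.46 Y-0.83 E2.0010

At z = 5.6 mm: the r=9.5 cylinder contributes a regular 6-gon of circumradius 9.5; the cube at (11, 2) is absent (z outside [7, 28]); the cylinder at (-2.5, -2) is absent (z outside [15.5, 23.5]); Combining (union): only the r=9.5 cylinder is present, so the union is just that shape — 1 connected region; (whole slice rotated 5° about Z — lengths, areas and connectivity unchanged). The outline is a single polygon with 6 vertices. Extrusion per mm of travel: 0.8 × 0.28 / (π × 1.425²) = 0.035113. Accumulating E over each segment gives final E = 2.0010.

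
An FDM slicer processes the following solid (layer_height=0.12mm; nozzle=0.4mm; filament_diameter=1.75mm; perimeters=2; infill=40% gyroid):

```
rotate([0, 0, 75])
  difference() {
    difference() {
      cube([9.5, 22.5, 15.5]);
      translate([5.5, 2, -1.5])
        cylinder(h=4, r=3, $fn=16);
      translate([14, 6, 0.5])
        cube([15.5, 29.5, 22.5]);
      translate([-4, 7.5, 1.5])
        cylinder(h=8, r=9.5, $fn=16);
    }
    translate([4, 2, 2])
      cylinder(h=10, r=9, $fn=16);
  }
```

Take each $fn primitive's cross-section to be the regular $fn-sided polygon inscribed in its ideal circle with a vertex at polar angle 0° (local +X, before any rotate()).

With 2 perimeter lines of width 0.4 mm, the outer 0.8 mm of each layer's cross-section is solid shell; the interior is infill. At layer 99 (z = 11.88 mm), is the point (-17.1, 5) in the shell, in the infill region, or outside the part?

shell

At z = 11.88 mm: the cube (footprint 9.5×22.5) is included at this height; the cylinder at (5.5, 2) is not intersected at this z (z outside [-1.5, 2.5]); the cube at (14, 6) (footprint 15.5×29.5) is included at this height; the cylinder at (-4, 7.5) is absent (z outside [1.5, 9.5]); Subtracting the remaining from the first: starting from the 9.5×22.5 cube, the 15.5×29.5 cube at (14, 6) misses the remaining region (no effect) — 1 connected region; the cylinder at (4, 2): section is a regular 16-gon, circumradius r=9; Taking the first minus the rest: starting from that combined region, the r=9 cylinder at (4, 2) partially overlaps it — only the 98.84 mm² overlap (of its 247.98 mm²) is removed, clipping the outline — 1 connected region; (whole slice rotated 75° about Z — lengths, areas and connectivity unchanged). Overall, the cross-section is a single solid region. Undo the 75° rotation: the query point maps to (0.404, 17.811) in the un-rotated model frame. The nearest boundary edge runs (0.00, 9.94)→(0.00, 22.50); distance from the point to it = 0.40 mm. The point is inside the cross-section, 0.40 mm from the nearest boundary — within the 0.8 mm shell band (2 × 0.4).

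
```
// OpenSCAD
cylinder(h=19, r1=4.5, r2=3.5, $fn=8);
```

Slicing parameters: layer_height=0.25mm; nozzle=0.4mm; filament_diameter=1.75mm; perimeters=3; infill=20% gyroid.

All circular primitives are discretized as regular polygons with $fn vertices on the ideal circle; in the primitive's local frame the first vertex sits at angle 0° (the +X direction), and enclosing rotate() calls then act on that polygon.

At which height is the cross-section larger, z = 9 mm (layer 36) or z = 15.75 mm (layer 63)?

layer 36 (z = 9 mm)

Layer 36 (z = 9): the cone (r1=4.5→r2=3.5) has section circumradius 4.026 here — a regular 8-gon (area = (8/2)·4.026²·sin(360°/8) = 45.85 mm²). So its area = 45.85 mm². Layer 63 (z = 15.75): the cone: at t=0.829 of its height the radius interpolates to r₁+(r₂−r₁)t = 3.671, giving a regular 8-gon of that circumradius (area = (8/2)·3.671²·sin(360°/8) = 38.12 mm²). So its area = 38.12 mm². Layer 36 is larger (45.85 vs 38.12 mm²).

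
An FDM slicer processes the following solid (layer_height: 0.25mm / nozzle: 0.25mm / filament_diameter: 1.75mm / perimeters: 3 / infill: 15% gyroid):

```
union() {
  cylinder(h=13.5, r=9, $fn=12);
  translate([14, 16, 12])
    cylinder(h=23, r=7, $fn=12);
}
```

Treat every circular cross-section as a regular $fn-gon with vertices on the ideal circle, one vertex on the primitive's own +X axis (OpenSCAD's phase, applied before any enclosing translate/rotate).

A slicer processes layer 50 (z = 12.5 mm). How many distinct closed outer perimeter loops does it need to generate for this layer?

2

At z = 12.5 mm: the cylinder: section is a regular 12-gon, circumradius r=9; the cylinder at (14, 16): section is a regular 12-gon, circumradius r=7; Combining (union): the 2 present regions are separate (no shared area or edge), so areas and boundary lengths simply add and each stays a separate island — 2 connected regions. The result has 2 disconnected regions.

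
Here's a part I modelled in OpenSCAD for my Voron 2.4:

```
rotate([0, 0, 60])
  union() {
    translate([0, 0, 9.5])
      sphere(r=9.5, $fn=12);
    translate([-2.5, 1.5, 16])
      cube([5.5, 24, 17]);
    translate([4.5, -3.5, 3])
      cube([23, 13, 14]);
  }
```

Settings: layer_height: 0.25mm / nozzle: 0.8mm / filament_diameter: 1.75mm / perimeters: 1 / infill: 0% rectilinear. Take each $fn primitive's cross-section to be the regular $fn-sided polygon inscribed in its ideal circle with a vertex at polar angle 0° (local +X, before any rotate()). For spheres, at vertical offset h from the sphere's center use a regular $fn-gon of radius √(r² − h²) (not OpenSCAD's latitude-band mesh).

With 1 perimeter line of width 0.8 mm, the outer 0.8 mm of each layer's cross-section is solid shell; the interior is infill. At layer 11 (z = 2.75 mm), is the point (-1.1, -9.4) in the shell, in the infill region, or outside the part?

outside

At z = 2.75 mm: the sphere: section is a regular 12-gon, circumradius = √(r²−h²) = √(9.5²−6.75²) = 6.685; the cube at (-2.5, 1.5) is absent (z outside [16, 33]); the cube at (4.5, -3.5) does not reach this height (z outside [3, 17]); Merging all regions: only the r=9.5 sphere is present, so the union is just that shape — 1 connected region; (rotated 60° about Z; rotation is an isometry so areas/perimeters/island counts are preserved). Overall, the cross-section is a single solid region. Undo the 60° rotation: the query point maps to (-8.691, -3.747) in the un-rotated model frame. The nearest boundary edge runs (-6.68, 0.00)→(-5.79, -3.34); distance from the point to it = 2.91 mm. The point is not inside any of the regions above, so it lies outside the cross-section (2.91 mm from the nearest boundary).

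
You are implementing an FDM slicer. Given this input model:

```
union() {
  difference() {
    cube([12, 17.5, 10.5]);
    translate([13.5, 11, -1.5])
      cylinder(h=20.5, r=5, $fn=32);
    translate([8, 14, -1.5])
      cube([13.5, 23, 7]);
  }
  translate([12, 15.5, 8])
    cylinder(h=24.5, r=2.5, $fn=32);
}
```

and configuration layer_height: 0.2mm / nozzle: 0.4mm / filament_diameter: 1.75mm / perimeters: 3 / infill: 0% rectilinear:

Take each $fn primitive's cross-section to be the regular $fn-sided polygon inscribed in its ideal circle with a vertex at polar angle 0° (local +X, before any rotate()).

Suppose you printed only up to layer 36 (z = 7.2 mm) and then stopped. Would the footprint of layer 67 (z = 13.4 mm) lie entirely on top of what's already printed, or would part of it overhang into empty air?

Compare the two slices. At z = 7.2: the 12×17.5 cube contributes its full rectangle (area 210.00 mm²); the r=5 cylinder at (13.5, 11) contributes a regular 32-gon of circumradius 5 (area = (32/2)·5.000²·sin(360°/32) = 78.04 mm²); the cube at (8, 14) is absent (z outside [-1.5, 5.5]); Subtracting the remaining from the first: starting from the 12×17.5 cube (210.00 mm²), the r=5 cylinder at (13.5, 11) partially overlaps it — only the 24.30 mm² overlap (of its 78.04 mm²) is removed, clipping the outline — area = 185.70 mm²; the cylinder at (12, 15.5) does not reach this height (z outside [8, 32.5]); Merging all regions: only that combined region is present, so the union is just that shape — area = 185.70 mm². At z = 13.4: the cube is not intersected at this z (z outside [0, 10.5]); the r=5 cylinder at (13.5, 11) gives a regular 32-gon of circumradius 5 (constant along its height) (area = (32/2)·5.000²·sin(360°/32) = 78.04 mm²); the cube at (8, 14) does not reach this height (z outside [-1.5, 5.5]); Subtracting the remaining from the first: the first operand is absent here, so nothing remains; the cylinder at (12, 15.5): section is a regular 32-gon, circumradius r=2.5 (area = (32/2)·2.500²·sin(360°/32) = 19.51 mm²); Combining (union): only the r=2.5 cylinder at (12, 15.5) is present, so the union is just that shape — area = 19.51 mm². Checking containment: at z = 13.4 the cross-section extends beyond the z = 7.2 cross-section by about 14.21 mm².

part overhangs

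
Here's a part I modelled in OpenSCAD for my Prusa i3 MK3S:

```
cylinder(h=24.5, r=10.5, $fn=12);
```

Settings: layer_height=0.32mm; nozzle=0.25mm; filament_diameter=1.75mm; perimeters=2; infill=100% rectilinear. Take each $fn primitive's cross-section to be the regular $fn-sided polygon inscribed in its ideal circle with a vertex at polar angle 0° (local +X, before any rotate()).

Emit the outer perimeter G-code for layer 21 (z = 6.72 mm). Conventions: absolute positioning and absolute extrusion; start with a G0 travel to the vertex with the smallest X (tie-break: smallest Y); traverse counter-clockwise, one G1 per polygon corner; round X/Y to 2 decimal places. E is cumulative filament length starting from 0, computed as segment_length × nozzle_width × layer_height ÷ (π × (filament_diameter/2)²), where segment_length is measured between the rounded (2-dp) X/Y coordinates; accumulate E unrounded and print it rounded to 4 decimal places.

G0 X-10.50 Y0.00 Z6.72
G1 X-9.09 Y-5.25 E0.1808
G1 X-5.25 Y-9.09 E0.3614
G1 X0.00 Y-10.50 E0.5422
G1 X5.25 Y-9.09 E0.7230
G1 X9.09 Y-5.25 E0.9037
G1 X10.50 Y0.00 E1.0845
G1 X9.09 Y5.25 E1.2653
G1 X5.25 Y9.09 E1.4459
G1 X0.00 Y10.50 E1.6267
G1 X-5.25 Y9.09 E1.8075
G1 X-9.09 Y5.25 E1.9881
G1 X-10.50 Y0.00 E2.1689

At z = 6.72 mm: the cylinder: section is a regular 12-gon, circumradius r=10.5. The outline is a single polygon with 12 vertices. Extrusion per mm of travel: 0.25 × 0.32 / (π × 0.875²) = 0.033260. Accumulating E over each segment gives final E = 2.1689.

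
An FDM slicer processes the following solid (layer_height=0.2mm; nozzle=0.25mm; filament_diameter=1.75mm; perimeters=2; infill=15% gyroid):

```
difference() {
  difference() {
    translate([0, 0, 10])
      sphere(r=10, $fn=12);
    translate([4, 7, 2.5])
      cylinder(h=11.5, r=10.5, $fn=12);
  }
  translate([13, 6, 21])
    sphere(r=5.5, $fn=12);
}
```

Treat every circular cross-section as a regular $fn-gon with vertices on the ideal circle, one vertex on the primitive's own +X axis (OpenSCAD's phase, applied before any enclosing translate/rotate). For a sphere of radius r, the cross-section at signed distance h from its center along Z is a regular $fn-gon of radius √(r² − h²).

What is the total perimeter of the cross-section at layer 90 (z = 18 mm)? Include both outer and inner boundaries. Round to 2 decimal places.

At z = 18 mm: the sphere: section is a regular 12-gon, circumradius = √(r²−h²) = √(10²−8²) = 6.000 (perimeter = 2·12·6.000·sin(180°/12) = 37.27 mm); the cylinder at (4, 7) does not reach this height (z outside [2.5, 14]); Subtracting the remaining from the first: none of the subtracted shapes is present at this height, so the r=10 sphere is unchanged — boundary = 37.27 mm; the r=5.5 sphere at (13, 6) slices to a regular 12-gon of circumradius 4.610 (√(r²−h²) with h=3 from center) (perimeter = 2·12·4.610·sin(180°/12) = 28.63 mm); Subtracting the remaining from the first: starting from the result so far, the r=5.5 sphere at (13, 6) misses the remaining region (no effect) — boundary = 37.27 mm. Overall, the cross-section is a single solid region. Total boundary length (outer) = 37.27 mm.

37.27 mm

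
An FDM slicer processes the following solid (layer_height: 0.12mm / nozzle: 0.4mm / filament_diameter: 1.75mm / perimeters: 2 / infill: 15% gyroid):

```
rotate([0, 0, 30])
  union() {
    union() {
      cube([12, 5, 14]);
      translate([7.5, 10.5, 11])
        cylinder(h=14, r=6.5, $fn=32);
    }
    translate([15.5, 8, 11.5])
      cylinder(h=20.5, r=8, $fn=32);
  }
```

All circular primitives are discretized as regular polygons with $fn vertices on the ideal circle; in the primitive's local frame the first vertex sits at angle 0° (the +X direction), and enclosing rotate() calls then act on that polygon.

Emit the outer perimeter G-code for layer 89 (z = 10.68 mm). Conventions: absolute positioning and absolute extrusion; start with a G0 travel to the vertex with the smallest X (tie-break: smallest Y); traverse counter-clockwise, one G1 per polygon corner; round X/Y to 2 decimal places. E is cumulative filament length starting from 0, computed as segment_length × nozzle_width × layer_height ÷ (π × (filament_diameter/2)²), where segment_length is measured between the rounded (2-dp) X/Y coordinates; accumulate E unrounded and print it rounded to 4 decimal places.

G0 X-2.50 Y4.33 Z10.68
G1 X0.00 Y0.00 E0.0998
G1 X10.39 Y6.00 E0.3392
G1 X7.89 Y10.33 E0.4390
G1 X-2.50 Y4.33 E0.6784

At z = 10.68 mm: the cube (footprint 12×5) is included at this height; the cylinder at (7.5, 10.5) is absent (z outside [11, 25]); Merging all regions: only the 12×5 cube is present, so the union is just that shape — 1 connected region; the cylinder at (15.5, 8) does not reach this height (z outside [11.5, 32]); Merging all regions: only that combined region is present, so the union is just that shape — 1 connected region; (rotated 30° about Z; rotation is an isometry so areas/perimeters/island counts are preserved). The outline is a single polygon with 4 vertices. Extrusion per mm of travel: 0.4 × 0.12 / (π × 0.875²) = 0.019956. Accumulating E over each segment gives final E = 0.6784.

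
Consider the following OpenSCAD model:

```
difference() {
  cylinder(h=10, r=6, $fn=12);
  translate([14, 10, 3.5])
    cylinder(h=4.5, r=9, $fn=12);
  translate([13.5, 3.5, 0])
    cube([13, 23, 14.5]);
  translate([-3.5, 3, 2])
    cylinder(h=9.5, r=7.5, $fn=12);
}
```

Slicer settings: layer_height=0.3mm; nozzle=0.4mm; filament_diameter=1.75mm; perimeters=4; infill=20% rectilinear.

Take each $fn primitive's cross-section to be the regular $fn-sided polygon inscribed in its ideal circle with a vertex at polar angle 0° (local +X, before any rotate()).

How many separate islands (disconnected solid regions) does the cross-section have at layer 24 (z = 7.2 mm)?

At z = 7.2 mm: the cylinder: section is a regular 12-gon, circumradius r=6; the r=9 cylinder at (14, 10) contributes a regular 12-gon of circumradius 9; the cube at (13.5, 3.5) (footprint 13×23) is included at this height; the r=7.5 cylinder at (-3.5, 3) gives a regular 12-gon of circumradius 7.5 (constant along its height); Subtracting the remaining from the first: starting from the r=6 cylinder, the r=9 cylinder at (14, 10) misses the remaining region (no effect); the 13×23 cube at (13.5, 3.5) misses the remaining region (no effect); the r=7.5 cylinder at (-3.5, 3) partially overlaps it — only the 75.62 mm² overlap (of its 168.75 mm²) is removed, clipping the outline — 1 connected region. Overall, the cross-section is a single solid region. Island count = 1.

1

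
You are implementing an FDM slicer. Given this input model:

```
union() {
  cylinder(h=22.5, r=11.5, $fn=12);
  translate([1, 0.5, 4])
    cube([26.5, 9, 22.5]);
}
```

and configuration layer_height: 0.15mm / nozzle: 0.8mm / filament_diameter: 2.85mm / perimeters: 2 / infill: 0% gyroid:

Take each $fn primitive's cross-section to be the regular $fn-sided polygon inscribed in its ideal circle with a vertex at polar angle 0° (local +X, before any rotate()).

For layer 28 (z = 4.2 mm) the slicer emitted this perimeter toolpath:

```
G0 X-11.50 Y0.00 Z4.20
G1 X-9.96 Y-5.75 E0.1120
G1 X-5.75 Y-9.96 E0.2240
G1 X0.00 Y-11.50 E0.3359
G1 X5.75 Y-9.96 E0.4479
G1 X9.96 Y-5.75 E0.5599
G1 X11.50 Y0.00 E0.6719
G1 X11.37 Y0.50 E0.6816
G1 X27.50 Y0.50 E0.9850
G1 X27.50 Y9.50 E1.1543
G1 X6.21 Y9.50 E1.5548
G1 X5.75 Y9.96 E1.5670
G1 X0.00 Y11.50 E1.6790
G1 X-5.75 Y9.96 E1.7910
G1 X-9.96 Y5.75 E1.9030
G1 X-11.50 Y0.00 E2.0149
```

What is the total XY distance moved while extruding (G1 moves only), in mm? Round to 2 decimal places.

Sum the Euclidean lengths of each G1 segment: total = 107.12 mm.

107.12 mm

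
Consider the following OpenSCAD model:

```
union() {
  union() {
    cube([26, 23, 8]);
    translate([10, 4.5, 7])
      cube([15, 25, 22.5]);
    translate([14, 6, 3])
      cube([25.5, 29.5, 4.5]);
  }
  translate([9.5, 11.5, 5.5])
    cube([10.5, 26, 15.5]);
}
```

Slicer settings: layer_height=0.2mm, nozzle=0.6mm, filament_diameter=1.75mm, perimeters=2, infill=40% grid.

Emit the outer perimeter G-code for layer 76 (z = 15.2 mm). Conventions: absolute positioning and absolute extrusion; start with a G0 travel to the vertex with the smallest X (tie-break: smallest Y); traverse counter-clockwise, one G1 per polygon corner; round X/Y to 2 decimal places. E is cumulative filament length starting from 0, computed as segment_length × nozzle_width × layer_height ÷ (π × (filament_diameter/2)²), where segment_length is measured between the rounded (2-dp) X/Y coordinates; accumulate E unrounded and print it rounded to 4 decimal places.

G0 X9.50 Y11.50 Z15.20
G1 X10.00 Y11.50 E0.0249
G1 X10.00 Y4.50 E0.3742
G1 X25.00 Y4.50 E1.1225
G1 X25.00 Y29.50 E2.3698
G1 X20.00 Y29.50 E2.6192
G1 X20.00 Y37.50 E3.0184
G1 X9.50 Y37.50 E3.5422
G1 X9.50 Y11.50 E4.8393

At z = 15.2 mm: the cube is not intersected at this z (z outside [0, 8]); the cube at (10, 4.5) (footprint 15×25) is included at this height; the cube at (14, 6) is absent (z outside [3, 7.5]); Taking the union: only the 15×25 cube at (10, 4.5) is present, so the union is just that shape — 1 connected region; the 10.5×26 cube at (9.5, 11.5) contributes its full rectangle; Merging all regions: the regions partially overlap (shared area 180.00 mm²), so overlapping operands fuse into one piece — 1 connected region. The outline is a single polygon with 8 vertices. Extrusion per mm of travel: 0.6 × 0.2 / (π × 0.875²) = 0.049890. Accumulating E over each segment gives final E = 4.8393.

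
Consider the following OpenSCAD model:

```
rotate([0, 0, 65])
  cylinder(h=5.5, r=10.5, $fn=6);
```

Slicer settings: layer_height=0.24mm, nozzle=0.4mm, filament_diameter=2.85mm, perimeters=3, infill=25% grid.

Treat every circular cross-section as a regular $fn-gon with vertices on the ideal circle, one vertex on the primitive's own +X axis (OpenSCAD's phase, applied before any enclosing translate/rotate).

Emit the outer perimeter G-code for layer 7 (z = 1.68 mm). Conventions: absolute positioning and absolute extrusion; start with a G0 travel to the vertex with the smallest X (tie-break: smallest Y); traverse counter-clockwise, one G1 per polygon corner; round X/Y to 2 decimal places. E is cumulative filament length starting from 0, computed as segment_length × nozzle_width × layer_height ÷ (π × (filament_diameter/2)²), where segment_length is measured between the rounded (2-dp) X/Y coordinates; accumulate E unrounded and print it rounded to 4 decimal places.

At z = 1.68 mm: the r=10.5 cylinder gives a regular 6-gon of circumradius 10.5 (constant along its height); (whole slice rotated 65° about Z — lengths, areas and connectivity unchanged). The outline is a single polygon with 6 vertices. Extrusion per mm of travel: 0.4 × 0.24 / (π × 1.425²) = 0.015048. Accumulating E over each segment gives final E = 0.9481.

G0 X-10.46 Y-0.92 Z1.68
G1 X-4.44 Y-9.52 E0.1580
G1 X6.02 Y-8.60 E0.3160
G1 X10.46 Y0.92 E0.4741
G1 X4.44 Y9.52 E0.6320
G1 X-6.02 Y8.60 E0.7901
G1 X-10.46 Y-0.92 E0.9481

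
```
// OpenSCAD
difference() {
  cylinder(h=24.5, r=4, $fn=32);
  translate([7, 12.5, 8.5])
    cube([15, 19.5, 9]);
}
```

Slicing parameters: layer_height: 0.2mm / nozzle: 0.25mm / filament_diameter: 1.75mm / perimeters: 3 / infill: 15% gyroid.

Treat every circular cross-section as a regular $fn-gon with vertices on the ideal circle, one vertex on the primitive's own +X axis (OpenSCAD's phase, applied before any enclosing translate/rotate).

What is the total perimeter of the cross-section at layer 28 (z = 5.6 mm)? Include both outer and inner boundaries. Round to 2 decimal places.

25.09 mm

At z = 5.6 mm: the r=4 cylinder gives a regular 32-gon of circumradius 4 (constant along its height) (perimeter = 2·32·4.000·sin(180°/32) = 25.09 mm); the cube at (7, 12.5) is absent (z outside [8.5, 17.5]); Taking the first minus the rest: none of the subtracted shapes is present at this height, so the r=4 cylinder is unchanged — boundary = 25.09 mm. Overall, the cross-section is a single solid region. Total boundary length (outer) = 25.09 mm.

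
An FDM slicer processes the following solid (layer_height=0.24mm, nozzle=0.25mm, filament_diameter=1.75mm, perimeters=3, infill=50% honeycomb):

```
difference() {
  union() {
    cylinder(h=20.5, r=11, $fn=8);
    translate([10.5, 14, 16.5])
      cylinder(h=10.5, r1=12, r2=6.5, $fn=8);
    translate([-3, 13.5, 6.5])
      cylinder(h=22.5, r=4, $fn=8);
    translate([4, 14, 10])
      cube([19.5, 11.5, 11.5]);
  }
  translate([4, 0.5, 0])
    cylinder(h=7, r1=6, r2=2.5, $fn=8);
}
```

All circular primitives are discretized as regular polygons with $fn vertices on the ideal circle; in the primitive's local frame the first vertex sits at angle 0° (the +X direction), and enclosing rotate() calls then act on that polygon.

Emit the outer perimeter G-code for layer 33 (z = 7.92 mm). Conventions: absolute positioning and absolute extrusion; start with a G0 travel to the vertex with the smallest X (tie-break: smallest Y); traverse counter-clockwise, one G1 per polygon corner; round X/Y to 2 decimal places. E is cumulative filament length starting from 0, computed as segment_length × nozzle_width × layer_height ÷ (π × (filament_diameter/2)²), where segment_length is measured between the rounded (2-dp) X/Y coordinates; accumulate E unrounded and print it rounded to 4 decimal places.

G0 X-11.00 Y0.00 Z7.92
G1 X-7.78 Y-7.78 E0.2100
G1 X0.00 Y-11.00 E0.4201
G1 X7.78 Y-7.78 E0.6301
G1 X11.00 Y0.00 E0.8402
G1 X7.78 Y7.78 E1.0502
G1 X0.00 Y11.00 E1.2602
G1 X-0.04 Y10.98 E1.2613
G1 X1.00 Y13.50 E1.3294
G1 X-0.17 Y16.33 E1.4057
G1 X-3.00 Y17.50 E1.4821
G1 X-5.83 Y16.33 E1.5585
G1 X-7.00 Y13.50 E1.6349
G1 X-5.83 Y10.67 E1.7113
G1 X-3.31 Y9.63 E1.7793
G1 X-7.78 Y7.78 E1.9000
G1 X-11.00 Y0.00 E2.1100

At z = 7.92 mm: the r=11 cylinder contributes a regular 8-gon of circumradius 11; the cone at (10.5, 14) is absent (z outside [16.5, 27]); the r=4 cylinder at (-3, 13.5) contributes a regular 8-gon of circumradius 4; the cube at (4, 14) is not intersected at this z (z outside [10, 21.5]); Merging all regions: the regions partially overlap (shared area 0.78 mm²), so overlapping operands fuse into one piece — 1 connected region; the cone at (4, 0.5) is absent (z outside [0, 7]); After the difference (first − rest): none of the subtracted shapes is present at this height, so the result so far is unchanged — 1 connected region. The outline is a single polygon with 16 vertices. Extrusion per mm of travel: 0.25 × 0.24 / (π × 0.875²) = 0.024945. Accumulating E over each segment gives final E = 2.1100.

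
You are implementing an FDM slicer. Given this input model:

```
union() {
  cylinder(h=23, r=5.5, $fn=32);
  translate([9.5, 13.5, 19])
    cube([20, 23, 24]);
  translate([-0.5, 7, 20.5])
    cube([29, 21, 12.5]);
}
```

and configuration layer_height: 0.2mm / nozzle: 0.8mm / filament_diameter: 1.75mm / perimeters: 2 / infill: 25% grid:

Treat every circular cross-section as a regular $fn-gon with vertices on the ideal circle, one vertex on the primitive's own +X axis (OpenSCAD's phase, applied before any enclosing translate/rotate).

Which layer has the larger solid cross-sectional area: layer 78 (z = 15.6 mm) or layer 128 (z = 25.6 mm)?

layer 128 (z = 25.6 mm)

Layer 78 (z = 15.6): the r=5.5 cylinder gives a regular 32-gon of circumradius 5.5 (constant along its height) (area = (32/2)·5.500²·sin(360°/32) = 94.42 mm²); the cube at (9.5, 13.5) is absent (z outside [19, 43]); the cube at (-0.5, 7) does not reach this height (z outside [20.5, 33]); Combining (union): only the r=5.5 cylinder is present, so the union is just that shape — area = 94.42 mm². So its area = 94.42 mm². Layer 128 (z = 25.6): the cylinder is absent (z outside [0, 23]); the cube at (9.5, 13.5) (footprint 20×23) is included at this height (area 460.00 mm²); the cube at (-0.5, 7) is present — its section is the full 29×21 rectangle (area 609.00 mm²); Merging all regions: the regions partially overlap — summed areas 1069.00 mm² minus the doubly-counted overlap 275.50 mm² gives 793.50 mm² — area = 793.50 mm². So its area = 793.50 mm². Layer 128 is larger (793.50 vs 94.42 mm²).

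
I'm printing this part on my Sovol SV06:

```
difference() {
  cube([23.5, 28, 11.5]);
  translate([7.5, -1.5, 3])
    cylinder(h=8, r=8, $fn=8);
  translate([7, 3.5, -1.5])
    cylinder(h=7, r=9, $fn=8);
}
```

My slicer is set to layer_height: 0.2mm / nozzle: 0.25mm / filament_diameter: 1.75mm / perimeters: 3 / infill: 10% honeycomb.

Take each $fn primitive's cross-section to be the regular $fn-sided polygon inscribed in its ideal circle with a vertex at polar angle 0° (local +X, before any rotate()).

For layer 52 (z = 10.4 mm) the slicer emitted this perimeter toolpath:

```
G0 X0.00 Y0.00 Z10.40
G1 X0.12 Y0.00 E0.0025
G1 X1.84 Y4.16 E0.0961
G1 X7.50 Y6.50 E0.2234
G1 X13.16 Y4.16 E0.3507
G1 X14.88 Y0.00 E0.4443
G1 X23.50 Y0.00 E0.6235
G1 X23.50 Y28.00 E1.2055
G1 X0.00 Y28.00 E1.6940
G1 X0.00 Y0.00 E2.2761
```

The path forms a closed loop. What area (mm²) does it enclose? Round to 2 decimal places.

590.51 mm²

Apply the shoelace formula to the sequence of (X, Y) vertices; enclosed area = 590.51 mm².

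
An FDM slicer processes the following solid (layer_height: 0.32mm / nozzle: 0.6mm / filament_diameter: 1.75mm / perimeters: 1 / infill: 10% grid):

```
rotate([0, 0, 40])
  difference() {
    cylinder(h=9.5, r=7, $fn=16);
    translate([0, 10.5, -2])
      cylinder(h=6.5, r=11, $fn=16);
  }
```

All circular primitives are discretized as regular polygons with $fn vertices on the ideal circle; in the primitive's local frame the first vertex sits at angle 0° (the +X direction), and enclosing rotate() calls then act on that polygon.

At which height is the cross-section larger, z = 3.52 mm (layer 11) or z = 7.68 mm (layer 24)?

Layer 11 (z = 3.52): the cylinder: section is a regular 16-gon, circumradius r=7 (area = (16/2)·7.000²·sin(360°/16) = 150.01 mm²); the r=11 cylinder at (0, 10.5) gives a regular 16-gon of circumradius 11 (constant along its height) (area = (16/2)·11.000²·sin(360°/16) = 370.44 mm²); After the difference (first − rest): starting from the r=7 cylinder (150.01 mm²), the r=11 cylinder at (0, 10.5) partially overlaps it — only the 69.46 mm² overlap (of its 370.44 mm²) is removed, clipping the outline — area = 80.56 mm²; (rotated 40° about Z; rotation is an isometry so areas/perimeters/island counts are preserved). So its area = 80.56 mm². Layer 24 (z = 7.68): the cylinder: section is a regular 16-gon, circumradius r=7 (area = (16/2)·7.000²·sin(360°/16) = 150.01 mm²); the cylinder at (0, 10.5) does not reach this height (z outside [-2, 4.5]); Taking the first minus the rest: none of the subtracted shapes is present at this height, so the r=7 cylinder is unchanged — area = 150.01 mm²; (whole slice rotated 40° about Z — lengths, areas and connectivity unchanged). So its area = 150.01 mm². Layer 24 is larger (150.01 vs 80.56 mm²).

layer 24 (z = 7.68 mm)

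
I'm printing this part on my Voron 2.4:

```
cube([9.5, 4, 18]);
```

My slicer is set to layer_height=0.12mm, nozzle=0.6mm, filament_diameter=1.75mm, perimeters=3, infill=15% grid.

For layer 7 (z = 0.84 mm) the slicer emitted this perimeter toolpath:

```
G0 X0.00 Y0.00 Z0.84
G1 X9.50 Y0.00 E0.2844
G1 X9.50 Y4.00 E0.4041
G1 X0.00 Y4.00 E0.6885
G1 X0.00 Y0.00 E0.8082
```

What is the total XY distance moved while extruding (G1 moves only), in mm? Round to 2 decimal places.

Sum the Euclidean lengths of each G1 segment: total = 27.00 mm.

27.00 mm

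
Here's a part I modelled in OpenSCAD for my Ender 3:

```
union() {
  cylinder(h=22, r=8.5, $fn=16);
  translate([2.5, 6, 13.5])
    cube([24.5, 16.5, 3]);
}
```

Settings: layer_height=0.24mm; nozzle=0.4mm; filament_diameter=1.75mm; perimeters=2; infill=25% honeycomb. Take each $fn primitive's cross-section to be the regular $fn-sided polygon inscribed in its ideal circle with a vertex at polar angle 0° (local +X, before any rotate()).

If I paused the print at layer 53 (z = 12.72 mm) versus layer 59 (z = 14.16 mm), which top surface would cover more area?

Layer 53 (z = 12.72): the r=8.5 cylinder gives a regular 16-gon of circumradius 8.5 (constant along its height) (area = (16/2)·8.500²·sin(360°/16) = 221.19 mm²); the cube at (2.5, 6) is absent (z outside [13.5, 16.5]); Combining (union): only the r=8.5 cylinder is present, so the union is just that shape — area = 221.19 mm². So its area = 221.19 mm². Layer 59 (z = 14.16): the cylinder: section is a regular 16-gon, circumradius r=8.5 (area = (16/2)·8.500²·sin(360°/16) = 221.19 mm²); the 24.5×16.5 cube at (2.5, 6) contributes its full rectangle (area 404.25 mm²); Merging all regions: the regions partially overlap — summed areas 625.44 mm² minus the doubly-counted overlap 4.02 mm² gives 621.42 mm² — area = 621.42 mm². So its area = 621.42 mm². Layer 59 is larger (621.42 vs 221.19 mm²).

layer 59 (z = 14.16 mm)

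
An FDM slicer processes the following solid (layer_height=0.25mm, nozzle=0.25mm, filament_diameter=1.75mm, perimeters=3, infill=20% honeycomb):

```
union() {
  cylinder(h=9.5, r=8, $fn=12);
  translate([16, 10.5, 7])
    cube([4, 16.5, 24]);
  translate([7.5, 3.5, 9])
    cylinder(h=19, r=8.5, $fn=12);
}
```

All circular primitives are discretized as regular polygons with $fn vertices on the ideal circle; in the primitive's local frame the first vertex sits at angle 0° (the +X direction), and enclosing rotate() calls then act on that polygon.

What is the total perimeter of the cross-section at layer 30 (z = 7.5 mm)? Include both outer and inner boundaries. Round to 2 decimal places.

At z = 7.5 mm: the r=8 cylinder gives a regular 12-gon of circumradius 8 (constant along its height) (perimeter = 2·12·8.000·sin(180°/12) = 49.69 mm); the cube at (16, 10.5) is present — its section is the full 4×16.5 rectangle (perimeter 41.00 mm); the cylinder at (7.5, 3.5) is absent (z outside [9, 28]); Taking the union: the 2 present regions are separate (no shared area or edge), so areas and boundary lengths simply add and each stays a separate island — boundary = 90.69 mm. Overall, the cross-section has 2 separate islands. Total boundary length (outer) = 90.69 mm.

90.69 mm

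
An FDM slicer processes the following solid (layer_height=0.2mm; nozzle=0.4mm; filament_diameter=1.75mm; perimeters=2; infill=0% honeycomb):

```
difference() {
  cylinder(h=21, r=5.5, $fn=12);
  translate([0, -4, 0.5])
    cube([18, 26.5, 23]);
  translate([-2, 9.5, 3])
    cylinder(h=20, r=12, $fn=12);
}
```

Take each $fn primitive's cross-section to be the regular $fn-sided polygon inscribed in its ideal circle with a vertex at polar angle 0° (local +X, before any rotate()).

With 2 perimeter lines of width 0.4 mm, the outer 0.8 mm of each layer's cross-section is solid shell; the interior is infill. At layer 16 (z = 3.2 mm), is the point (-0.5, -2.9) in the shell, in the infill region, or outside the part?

At z = 3.2 mm: the r=5.5 cylinder contributes a regular 12-gon of circumradius 5.5; the cube at (0, -4) (footprint 18×26.5) is included at this height; the r=12 cylinder at (-2, 9.5) contributes a regular 12-gon of circumradius 12; Taking the first minus the rest: starting from the r=5.5 cylinder, the 18×26.5 cube at (0, -4) partially overlaps it — only the 41.97 mm² overlap (of its 477.00 mm²) is removed, clipping the outline; the r=12 cylinder at (-2, 9.5) partially overlaps it — only the 33.91 mm² overlap (of its 432.00 mm²) is removed, clipping the outline — 1 connected region. Overall, the cross-section is a single solid region. The nearest boundary edge runs (0.00, -1.96)→(0.00, -4.00); distance from the point to it = 0.50 mm. The point is inside the cross-section, 0.50 mm from the nearest boundary — within the 0.8 mm shell band (2 × 0.4).

shell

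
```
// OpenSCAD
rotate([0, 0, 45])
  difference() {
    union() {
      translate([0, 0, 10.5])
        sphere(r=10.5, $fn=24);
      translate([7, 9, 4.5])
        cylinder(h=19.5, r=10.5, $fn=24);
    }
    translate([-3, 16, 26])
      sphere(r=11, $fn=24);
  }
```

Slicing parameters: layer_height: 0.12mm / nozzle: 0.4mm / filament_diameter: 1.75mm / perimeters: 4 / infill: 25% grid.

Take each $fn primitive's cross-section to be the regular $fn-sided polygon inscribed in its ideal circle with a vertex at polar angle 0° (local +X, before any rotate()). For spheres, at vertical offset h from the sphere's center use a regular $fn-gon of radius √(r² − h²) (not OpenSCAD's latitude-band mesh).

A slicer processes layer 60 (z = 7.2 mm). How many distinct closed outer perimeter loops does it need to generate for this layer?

At z = 7.2 mm: the r=10.5 sphere slices to a regular 24-gon of circumradius 9.968 (√(r²−h²) with h=3.3 from center); the r=10.5 cylinder at (7, 9) contributes a regular 24-gon of circumradius 10.5; Merging all regions: the regions partially overlap (shared area 106.00 mm²), so overlapping operands fuse into one piece — 1 connected region; the sphere at (-3, 16) is not intersected at this z (|z−center|=18.800 > r=11); After the difference (first − rest): none of the subtracted shapes is present at this height, so that combined region is unchanged — 1 connected region; (whole slice rotated 45° about Z — lengths, areas and connectivity unchanged). The result has 1 disconnected region.

1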